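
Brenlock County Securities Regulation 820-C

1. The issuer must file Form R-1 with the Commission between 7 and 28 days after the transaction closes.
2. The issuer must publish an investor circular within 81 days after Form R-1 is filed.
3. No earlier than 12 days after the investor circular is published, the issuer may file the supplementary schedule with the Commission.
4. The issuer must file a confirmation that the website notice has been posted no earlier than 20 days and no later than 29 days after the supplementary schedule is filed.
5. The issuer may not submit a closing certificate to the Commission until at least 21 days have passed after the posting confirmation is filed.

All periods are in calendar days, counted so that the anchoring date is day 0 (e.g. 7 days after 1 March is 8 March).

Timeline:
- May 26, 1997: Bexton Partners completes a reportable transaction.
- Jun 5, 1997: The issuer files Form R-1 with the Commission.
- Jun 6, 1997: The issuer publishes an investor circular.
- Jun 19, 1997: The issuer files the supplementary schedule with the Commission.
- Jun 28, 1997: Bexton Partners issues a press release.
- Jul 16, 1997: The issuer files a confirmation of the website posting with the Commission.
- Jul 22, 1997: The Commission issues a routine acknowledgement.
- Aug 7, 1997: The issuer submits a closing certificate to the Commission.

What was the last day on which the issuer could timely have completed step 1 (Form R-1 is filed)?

Jun 23, 1997

Step 1 runs from May 26, 1997, when the transaction closes. The window is 7–28 days after May 26, 1997; it closes on Jun 23, 1997.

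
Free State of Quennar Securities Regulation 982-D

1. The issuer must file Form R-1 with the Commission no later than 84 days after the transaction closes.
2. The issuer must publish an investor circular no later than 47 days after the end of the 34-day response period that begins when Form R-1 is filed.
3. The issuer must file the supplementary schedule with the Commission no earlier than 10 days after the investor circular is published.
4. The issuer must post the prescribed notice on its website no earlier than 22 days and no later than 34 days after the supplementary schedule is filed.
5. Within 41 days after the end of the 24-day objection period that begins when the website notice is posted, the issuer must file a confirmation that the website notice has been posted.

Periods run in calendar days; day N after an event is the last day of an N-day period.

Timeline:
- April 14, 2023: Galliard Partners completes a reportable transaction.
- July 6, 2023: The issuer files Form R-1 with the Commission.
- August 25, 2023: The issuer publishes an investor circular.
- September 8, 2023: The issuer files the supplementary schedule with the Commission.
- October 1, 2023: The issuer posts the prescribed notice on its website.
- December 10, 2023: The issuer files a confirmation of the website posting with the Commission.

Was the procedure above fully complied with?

Step 1: 84 days after April 14, 2023 (when the transaction closes) is July 7, 2023; done July 6, 2023 — timely.
Step 2: 47 days after August 9, 2023 (end of the 34-day response period, which began when Form R-1 is filed on July 6, 2023) is September 25, 2023; done August 25, 2023 — timely.
Step 3: the earliest permitted date is 10 days after August 25, 2023 (when the investor circular is published), i.e. September 4, 2023; done September 8, 2023, after the minimum wait.
Step 4: the window is 22–34 days after September 8, 2023 (when the supplementary schedule is filed), so September 30, 2023 through October 12, 2023; done October 1, 2023 — within the window.
Step 5: 41 days after October 25, 2023 (end of the 24-day objection period, which began when the website notice is posted on October 1, 2023) is December 5, 2023; done December 10, 2023 — 5 days late.

No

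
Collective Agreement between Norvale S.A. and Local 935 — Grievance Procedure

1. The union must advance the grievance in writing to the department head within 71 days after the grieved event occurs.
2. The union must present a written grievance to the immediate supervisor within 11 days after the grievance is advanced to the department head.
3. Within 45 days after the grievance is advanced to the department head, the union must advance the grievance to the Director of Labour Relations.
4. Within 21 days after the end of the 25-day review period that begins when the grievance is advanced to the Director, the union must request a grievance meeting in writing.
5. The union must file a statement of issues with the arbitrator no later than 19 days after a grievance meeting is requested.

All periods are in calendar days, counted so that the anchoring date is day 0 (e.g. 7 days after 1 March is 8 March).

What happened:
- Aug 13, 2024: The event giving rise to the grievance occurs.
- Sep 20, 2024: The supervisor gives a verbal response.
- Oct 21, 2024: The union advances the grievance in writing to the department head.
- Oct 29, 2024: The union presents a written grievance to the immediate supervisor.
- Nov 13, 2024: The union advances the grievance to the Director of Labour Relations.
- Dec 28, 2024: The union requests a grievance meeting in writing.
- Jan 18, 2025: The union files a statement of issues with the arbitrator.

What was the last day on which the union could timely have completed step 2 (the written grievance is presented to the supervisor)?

Nov 1, 2024

Step 2 runs from Oct 21, 2024, when the grievance is advanced to the department head. 11 days after Oct 21, 2024 is Nov 1, 2024.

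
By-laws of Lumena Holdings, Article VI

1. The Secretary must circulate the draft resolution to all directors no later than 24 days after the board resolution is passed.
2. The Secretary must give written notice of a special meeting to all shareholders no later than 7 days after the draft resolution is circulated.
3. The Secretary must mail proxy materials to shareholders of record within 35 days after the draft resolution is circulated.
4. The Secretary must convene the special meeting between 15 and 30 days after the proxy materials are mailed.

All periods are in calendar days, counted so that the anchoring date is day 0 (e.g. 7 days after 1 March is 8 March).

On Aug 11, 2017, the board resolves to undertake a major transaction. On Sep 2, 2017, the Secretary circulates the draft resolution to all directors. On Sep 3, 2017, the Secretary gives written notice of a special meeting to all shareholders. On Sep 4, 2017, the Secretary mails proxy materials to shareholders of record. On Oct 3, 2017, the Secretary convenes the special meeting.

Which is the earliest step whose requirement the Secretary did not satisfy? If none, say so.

Step 1: 24 days after Aug 11, 2017 (when the board resolution is passed) is Sep 4, 2017; completed Sep 2, 2017, before the deadline.
Step 2: 7 days after Sep 2, 2017 (when the draft resolution is circulated) is Sep 9, 2017; completed Sep 3, 2017, before the deadline.
Step 3: 35 days after Sep 2, 2017 (when the draft resolution is circulated) is Oct 7, 2017; done Sep 4, 2017 — timely.
Step 4: the window is 15–30 days after Sep 4, 2017 (when the proxy materials are mailed), so Sep 19, 2017 through Oct 4, 2017; done Oct 3, 2017 — within the window.

None — every step was satisfied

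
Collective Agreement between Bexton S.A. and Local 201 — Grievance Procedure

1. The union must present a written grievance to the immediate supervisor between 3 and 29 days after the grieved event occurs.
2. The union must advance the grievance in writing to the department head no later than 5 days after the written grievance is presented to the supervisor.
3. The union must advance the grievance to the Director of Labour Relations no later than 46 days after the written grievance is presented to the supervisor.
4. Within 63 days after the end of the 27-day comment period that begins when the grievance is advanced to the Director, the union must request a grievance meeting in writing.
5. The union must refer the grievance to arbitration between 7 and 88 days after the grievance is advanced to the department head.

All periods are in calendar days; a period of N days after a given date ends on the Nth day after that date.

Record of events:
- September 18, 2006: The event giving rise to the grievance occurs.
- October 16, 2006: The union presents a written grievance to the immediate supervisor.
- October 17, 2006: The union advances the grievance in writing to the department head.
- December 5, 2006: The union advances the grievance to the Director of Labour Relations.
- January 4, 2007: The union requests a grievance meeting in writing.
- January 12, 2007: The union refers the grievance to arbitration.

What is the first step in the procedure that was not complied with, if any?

Step 3

Step 1 — 3 and 29 days from September 18, 2006 (when the grieved event occurs) are September 21, 2006 and October 17, 2006 respectively; done October 16, 2006, which is between those dates.
Step 2 — counting 5 days from October 16, 2006 (when the written grievance is presented to the supervisor) gives a deadline of October 21, 2006; October 17, 2006 is within that limit.
Step 3 — counting 46 days from October 16, 2006 (when the written grievance is presented to the supervisor) gives a deadline of December 1, 2006; not done until December 5, 2006, 4 days after the deadline.
The analysis stops there.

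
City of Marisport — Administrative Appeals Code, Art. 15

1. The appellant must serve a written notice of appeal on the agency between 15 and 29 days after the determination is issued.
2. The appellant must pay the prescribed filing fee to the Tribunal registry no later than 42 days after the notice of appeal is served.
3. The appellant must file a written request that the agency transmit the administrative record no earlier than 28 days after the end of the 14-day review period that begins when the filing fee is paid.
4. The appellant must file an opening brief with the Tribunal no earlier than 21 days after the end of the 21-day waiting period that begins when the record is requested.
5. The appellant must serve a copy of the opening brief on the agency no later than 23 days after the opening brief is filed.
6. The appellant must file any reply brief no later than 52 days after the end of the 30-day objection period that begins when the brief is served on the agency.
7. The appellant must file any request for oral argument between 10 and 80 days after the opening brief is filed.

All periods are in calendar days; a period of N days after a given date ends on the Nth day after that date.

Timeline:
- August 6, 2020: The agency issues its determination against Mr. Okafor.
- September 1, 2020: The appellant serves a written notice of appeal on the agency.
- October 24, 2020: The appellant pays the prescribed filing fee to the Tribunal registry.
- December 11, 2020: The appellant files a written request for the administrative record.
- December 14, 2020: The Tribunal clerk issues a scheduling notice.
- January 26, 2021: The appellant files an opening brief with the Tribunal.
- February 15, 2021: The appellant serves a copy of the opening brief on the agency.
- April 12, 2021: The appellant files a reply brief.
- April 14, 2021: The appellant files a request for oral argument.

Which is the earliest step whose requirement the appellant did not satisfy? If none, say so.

Step 1 — 15 and 29 days from August 6, 2020 (when the determination is issued) are August 21, 2020 and September 4, 2020 respectively; done September 1, 2020, which is between those dates.
Step 2 — counting 42 days from September 1, 2020 (when the notice of appeal is served) gives a deadline of October 13, 2020; done October 24, 2020 — 11 days late.

Step 2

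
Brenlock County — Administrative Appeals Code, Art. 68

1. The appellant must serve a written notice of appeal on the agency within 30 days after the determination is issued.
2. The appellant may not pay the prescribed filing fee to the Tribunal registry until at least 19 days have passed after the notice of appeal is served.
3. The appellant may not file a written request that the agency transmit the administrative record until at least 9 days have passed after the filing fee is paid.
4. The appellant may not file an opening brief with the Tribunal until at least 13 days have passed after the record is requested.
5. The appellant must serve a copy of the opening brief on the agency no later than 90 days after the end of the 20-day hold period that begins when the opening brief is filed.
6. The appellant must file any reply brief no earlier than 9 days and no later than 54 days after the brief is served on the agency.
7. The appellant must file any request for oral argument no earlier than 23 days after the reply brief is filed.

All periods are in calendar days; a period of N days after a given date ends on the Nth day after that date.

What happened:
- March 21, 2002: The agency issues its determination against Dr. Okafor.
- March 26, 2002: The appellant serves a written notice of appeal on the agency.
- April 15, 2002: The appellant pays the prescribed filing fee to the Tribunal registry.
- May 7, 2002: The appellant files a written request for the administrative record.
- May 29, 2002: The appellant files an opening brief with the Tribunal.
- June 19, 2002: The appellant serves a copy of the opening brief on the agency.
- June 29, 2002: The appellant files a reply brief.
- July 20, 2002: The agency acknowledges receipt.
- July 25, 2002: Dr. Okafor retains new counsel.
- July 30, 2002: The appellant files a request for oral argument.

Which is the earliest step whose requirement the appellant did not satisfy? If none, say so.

None — every step was satisfied

Step 1: 30 days after March 21, 2002 (when the determination is issued) is April 20, 2002; March 26, 2002 is within that limit.
Step 2: the earliest permitted date is 19 days after March 26, 2002 (when the notice of appeal is served), i.e. April 14, 2002; April 15, 2002 is on or after that date.
Step 3: the earliest permitted date is 9 days after April 15, 2002 (when the filing fee is paid), i.e. April 24, 2002; done May 7, 2002, after the minimum wait.
Step 4: the earliest permitted date is 13 days after May 7, 2002 (when the record is requested), i.e. May 20, 2002; May 29, 2002 is on or after that date.
Step 5: 90 days after June 18, 2002 (end of the 20-day hold period, which began when the opening brief is filed on May 29, 2002) is September 16, 2002; completed June 19, 2002, before the deadline.
Step 6: the window is 9–54 days after June 19, 2002 (when the brief is served on the agency), so June 28, 2002 through August 12, 2002; done June 29, 2002, which is between those dates.
Step 7: the earliest permitted date is 23 days after June 29, 2002 (when the reply brief is filed), i.e. July 22, 2002; July 30, 2002 is on or after that date.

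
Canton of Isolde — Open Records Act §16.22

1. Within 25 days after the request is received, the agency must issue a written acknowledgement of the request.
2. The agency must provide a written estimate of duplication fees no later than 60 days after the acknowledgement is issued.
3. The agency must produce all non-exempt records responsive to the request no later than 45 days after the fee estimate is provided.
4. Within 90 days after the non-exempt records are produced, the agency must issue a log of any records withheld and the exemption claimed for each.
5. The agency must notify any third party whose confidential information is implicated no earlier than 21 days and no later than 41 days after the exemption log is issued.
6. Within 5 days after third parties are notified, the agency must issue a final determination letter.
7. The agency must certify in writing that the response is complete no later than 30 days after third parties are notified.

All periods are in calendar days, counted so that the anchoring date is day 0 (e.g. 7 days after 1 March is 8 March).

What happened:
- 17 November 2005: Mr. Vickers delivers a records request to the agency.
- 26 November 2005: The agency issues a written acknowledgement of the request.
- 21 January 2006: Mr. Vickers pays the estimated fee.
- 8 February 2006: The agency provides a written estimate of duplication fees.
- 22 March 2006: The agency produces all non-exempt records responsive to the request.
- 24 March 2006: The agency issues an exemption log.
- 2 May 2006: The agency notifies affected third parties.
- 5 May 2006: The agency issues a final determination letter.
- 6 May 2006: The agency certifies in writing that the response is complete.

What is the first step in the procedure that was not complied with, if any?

Step 2

Step 1: 25 days after 17 November 2005 (when the request is received) is 12 December 2005; 26 November 2005 is within that limit.
Step 2: 60 days after 26 November 2005 (when the acknowledgement is issued) is 25 January 2006; 8 February 2006 misses that deadline by 14 days.
That is the first point of non-compliance.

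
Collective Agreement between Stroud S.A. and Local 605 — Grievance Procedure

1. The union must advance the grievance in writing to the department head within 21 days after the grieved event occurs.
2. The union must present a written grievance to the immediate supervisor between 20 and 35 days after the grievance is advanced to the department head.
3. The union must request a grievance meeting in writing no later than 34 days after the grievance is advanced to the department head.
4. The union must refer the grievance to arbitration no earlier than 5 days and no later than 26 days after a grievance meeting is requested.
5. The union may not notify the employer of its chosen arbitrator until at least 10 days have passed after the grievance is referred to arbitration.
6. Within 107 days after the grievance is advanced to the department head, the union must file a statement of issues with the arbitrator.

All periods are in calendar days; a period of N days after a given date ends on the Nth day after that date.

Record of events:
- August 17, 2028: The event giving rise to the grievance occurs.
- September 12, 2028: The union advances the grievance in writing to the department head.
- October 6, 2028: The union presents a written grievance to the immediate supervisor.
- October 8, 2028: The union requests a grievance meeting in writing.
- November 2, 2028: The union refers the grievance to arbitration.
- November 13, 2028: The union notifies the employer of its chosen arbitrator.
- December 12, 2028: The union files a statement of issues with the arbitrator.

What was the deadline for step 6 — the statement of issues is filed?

December 28, 2028

Step 6 runs from September 12, 2028, when the grievance is advanced to the department head. 107 days after September 12, 2028 is December 28, 2028.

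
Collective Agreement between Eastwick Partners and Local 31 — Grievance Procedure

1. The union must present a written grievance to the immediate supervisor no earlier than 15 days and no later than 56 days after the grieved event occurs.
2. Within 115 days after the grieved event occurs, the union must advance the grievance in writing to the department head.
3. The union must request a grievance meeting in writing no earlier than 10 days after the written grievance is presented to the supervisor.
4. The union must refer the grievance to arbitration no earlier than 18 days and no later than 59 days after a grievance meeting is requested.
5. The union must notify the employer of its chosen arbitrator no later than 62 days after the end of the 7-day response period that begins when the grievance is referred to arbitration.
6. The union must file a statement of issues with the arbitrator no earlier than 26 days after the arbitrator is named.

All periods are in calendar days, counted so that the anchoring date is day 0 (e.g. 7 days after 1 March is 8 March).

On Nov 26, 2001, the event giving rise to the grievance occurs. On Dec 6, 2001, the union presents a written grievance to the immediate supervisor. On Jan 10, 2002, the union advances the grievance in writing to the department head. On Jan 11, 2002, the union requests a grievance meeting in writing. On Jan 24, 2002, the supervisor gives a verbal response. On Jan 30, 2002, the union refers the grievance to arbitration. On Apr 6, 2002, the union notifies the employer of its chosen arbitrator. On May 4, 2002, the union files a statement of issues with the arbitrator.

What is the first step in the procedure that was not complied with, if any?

Step 1

Step 1: the window is 15–56 days after Nov 26, 2001 (when the grieved event occurs), so Dec 11, 2001 through Jan 21, 2002; Dec 6, 2001 is 5 days too early.
The analysis stops there.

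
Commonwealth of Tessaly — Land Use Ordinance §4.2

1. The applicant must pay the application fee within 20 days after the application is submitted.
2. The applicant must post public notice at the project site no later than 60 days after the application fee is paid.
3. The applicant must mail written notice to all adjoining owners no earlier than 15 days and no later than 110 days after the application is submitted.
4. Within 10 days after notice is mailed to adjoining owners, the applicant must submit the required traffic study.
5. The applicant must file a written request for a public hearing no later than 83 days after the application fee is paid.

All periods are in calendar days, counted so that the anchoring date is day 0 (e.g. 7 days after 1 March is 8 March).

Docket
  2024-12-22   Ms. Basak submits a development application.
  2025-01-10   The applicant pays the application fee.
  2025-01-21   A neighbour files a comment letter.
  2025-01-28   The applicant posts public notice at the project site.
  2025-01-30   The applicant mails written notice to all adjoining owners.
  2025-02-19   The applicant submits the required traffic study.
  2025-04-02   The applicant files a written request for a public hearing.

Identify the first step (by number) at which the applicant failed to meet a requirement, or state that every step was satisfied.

Step 4

(1) due by 2024-12-22 + 20 days = 2025-01-11; 2025-01-10 is within that limit.
(2) due by 2025-01-10 + 60 days = 2025-03-11; completed 2025-01-28, before the deadline.
(3) the permitted window runs from 2024-12-22 + 15 = 2025-01-06 to 2024-12-22 + 110 = 2025-04-11; 2025-01-30 falls inside that range.
(4) due by 2025-01-30 + 10 days = 2025-02-09; not done until 2025-02-19, 10 days after the deadline.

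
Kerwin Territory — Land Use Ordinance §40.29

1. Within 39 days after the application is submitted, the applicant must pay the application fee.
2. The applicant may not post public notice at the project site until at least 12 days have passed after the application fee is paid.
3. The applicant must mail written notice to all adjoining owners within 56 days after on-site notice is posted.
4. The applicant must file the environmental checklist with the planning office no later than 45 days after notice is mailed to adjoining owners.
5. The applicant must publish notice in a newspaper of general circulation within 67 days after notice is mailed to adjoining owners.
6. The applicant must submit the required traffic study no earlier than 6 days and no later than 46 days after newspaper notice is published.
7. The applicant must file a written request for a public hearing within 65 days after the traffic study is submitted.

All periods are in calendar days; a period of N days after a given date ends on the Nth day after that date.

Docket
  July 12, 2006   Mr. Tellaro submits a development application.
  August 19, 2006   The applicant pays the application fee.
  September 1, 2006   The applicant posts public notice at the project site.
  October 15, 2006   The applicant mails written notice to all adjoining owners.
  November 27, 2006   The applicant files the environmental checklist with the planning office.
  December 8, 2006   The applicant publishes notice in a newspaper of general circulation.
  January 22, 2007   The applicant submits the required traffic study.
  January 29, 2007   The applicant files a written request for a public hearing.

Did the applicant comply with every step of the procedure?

Step 1 — counting 39 days from July 12, 2006 (when the application is submitted) gives a deadline of August 20, 2006; August 19, 2006 is within that limit.
Step 2 — must wait 12 days from August 19, 2006 (when the application fee is paid), so not before August 31, 2006; September 1, 2006 is on or after that date.
Step 3 — counting 56 days from September 1, 2006 (when on-site notice is posted) gives a deadline of October 27, 2006; October 15, 2006 is within that limit.
Step 4 — counting 45 days from October 15, 2006 (when notice is mailed to adjoining owners) gives a deadline of November 29, 2006; November 27, 2006 is within that limit.
Step 5 — counting 67 days from October 15, 2006 (when notice is mailed to adjoining owners) gives a deadline of December 21, 2006; December 8, 2006 is within that limit.
Step 6 — 6 and 46 days from December 8, 2006 (when newspaper notice is published) are December 14, 2006 and January 23, 2007 respectively; done January 22, 2007, which is between those dates.
Step 7 — counting 65 days from January 22, 2007 (when the traffic study is submitted) gives a deadline of March 28, 2007; January 29, 2007 is within that limit.

Yes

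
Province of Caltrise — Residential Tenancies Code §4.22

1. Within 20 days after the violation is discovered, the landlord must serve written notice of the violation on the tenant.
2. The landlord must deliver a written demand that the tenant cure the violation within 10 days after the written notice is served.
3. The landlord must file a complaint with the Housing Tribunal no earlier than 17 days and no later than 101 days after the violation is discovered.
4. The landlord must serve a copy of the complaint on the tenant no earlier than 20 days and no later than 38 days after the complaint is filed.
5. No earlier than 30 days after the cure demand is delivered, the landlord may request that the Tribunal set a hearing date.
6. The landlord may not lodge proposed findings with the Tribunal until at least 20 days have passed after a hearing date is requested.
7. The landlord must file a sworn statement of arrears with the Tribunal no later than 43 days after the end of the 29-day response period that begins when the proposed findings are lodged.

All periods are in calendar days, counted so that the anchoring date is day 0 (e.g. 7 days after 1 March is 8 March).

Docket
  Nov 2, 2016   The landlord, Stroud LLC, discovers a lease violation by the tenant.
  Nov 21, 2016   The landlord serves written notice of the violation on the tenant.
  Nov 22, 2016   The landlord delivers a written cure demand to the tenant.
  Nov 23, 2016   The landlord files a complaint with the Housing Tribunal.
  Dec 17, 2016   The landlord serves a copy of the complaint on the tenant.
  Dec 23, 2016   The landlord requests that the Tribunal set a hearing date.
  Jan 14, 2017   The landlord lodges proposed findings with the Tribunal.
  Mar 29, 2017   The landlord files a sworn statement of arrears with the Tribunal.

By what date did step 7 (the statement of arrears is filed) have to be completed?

Mar 27, 2017

The proposed findings are lodged on Jan 14, 2017; the 29-day response period therefore ends Feb 12, 2017, and step 7 runs from that date. 43 days after Feb 12, 2017 is Mar 27, 2017.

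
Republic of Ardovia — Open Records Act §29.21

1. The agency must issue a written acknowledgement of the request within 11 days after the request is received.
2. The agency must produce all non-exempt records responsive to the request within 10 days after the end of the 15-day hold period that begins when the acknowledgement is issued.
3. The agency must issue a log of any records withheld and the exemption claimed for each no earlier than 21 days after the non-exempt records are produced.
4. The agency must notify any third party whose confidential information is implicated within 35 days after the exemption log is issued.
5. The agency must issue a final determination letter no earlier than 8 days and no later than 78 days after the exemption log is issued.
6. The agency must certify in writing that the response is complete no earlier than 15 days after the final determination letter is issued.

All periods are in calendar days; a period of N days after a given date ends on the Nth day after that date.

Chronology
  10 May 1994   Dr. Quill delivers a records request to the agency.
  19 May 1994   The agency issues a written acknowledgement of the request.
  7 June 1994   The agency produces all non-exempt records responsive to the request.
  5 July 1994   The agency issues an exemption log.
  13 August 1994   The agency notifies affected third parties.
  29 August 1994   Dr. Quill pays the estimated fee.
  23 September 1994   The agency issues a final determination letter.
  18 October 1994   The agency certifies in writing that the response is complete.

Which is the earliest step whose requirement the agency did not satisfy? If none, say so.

Step 4

Step 1 — counting 11 days from 10 May 1994 (when the request is received) gives a deadline of 21 May 1994; done 19 May 1994 — timely.
Step 2 — counting 10 days from 3 June 1994 (end of the 15-day hold period, which began when the acknowledgement is issued on 19 May 1994) gives a deadline of 13 June 1994; done 7 June 1994 — timely.
Step 3 — must wait 21 days from 7 June 1994 (when the non-exempt records are produced), so not before 28 June 1994; done 5 July 1994, after the minimum wait.
Step 4 — counting 35 days from 5 July 1994 (when the exemption log is issued) gives a deadline of 9 August 1994; not done until 13 August 1994, 4 days after the deadline.
That is the first point of non-compliance.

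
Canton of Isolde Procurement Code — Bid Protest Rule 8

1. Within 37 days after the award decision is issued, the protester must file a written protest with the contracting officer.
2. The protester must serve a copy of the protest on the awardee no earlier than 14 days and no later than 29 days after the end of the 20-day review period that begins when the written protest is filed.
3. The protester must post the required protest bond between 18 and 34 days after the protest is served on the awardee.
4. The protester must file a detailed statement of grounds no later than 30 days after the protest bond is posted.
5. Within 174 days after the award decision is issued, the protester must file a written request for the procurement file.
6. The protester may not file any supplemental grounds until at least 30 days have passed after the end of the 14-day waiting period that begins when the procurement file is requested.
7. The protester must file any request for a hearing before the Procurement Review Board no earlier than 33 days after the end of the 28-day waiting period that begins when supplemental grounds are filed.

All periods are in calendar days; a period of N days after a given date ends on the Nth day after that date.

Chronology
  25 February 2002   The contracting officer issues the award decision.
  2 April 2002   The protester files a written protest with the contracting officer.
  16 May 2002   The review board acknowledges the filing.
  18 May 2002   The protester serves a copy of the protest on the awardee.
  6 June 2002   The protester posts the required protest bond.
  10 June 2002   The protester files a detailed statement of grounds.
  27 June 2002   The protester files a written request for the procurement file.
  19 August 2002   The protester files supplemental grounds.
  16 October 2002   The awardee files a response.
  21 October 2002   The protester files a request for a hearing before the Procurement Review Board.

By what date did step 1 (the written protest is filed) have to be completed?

Step 1 runs from 25 February 2002, when the award decision is issued. 37 days after 25 February 2002 is 3 April 2002.

3 April 2002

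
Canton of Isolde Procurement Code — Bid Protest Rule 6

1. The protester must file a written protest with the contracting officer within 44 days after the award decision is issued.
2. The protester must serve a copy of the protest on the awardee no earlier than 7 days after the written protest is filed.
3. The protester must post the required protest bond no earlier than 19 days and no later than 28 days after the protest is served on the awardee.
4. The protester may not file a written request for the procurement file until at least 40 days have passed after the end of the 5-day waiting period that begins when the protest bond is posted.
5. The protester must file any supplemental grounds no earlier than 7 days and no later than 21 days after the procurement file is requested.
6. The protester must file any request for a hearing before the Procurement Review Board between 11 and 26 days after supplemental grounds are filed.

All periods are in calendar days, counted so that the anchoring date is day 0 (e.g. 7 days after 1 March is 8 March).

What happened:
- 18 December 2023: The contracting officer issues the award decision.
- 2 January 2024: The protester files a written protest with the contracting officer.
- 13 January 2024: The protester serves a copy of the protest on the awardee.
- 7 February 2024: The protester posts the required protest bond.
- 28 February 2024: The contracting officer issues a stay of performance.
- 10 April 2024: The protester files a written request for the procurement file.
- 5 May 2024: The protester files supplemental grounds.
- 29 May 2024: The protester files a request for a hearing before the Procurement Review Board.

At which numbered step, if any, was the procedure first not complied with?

Step 5

Step 1: 44 days after 18 December 2023 (when the award decision is issued) is 31 January 2024; done 2 January 2024 — timely.
Step 2: the earliest permitted date is 7 days after 2 January 2024 (when the written protest is filed), i.e. 9 January 2024; 13 January 2024 is on or after that date.
Step 3: the window is 19–28 days after 13 January 2024 (when the protest is served on the awardee), so 1 February 2024 through 10 February 2024; done 7 February 2024, which is between those dates.
Step 4: the earliest permitted date is 40 days after 12 February 2024 (end of the 5-day waiting period, which began when the protest bond is posted on 7 February 2024), i.e. 23 March 2024; done 10 April 2024 — permitted.
Step 5: the window is 7–21 days after 10 April 2024 (when the procurement file is requested), so 17 April 2024 through 1 May 2024; 5 May 2024 is 4 days past the end of the window.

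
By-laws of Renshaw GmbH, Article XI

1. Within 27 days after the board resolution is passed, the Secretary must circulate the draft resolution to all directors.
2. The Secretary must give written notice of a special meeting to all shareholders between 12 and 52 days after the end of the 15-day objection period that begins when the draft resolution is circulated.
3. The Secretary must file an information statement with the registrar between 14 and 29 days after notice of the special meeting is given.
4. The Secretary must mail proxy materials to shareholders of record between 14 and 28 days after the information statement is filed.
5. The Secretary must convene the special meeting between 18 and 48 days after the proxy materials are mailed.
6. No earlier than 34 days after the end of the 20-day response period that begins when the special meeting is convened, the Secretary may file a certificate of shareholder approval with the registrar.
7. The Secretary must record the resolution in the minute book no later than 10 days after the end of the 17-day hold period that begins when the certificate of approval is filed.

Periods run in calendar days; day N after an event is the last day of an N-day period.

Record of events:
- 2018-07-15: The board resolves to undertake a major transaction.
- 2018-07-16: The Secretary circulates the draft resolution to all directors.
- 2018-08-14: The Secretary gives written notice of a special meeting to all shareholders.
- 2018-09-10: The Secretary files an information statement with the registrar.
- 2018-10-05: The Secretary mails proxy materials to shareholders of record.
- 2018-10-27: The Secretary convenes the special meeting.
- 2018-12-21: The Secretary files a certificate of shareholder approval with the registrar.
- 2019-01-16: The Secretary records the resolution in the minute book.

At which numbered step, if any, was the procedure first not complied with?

None — every step was satisfied

(1) due by 2018-07-15 + 27 days = 2018-08-11; completed 2018-07-16, before the deadline.
(2) the permitted window runs from 2018-07-31 + 12 = 2018-08-12 to 2018-07-31 + 52 = 2018-09-21; 2018-08-14 falls inside that range.
(3) the permitted window runs from 2018-08-14 + 14 = 2018-08-28 to 2018-08-14 + 29 = 2018-09-12; 2018-09-10 falls inside that range.
(4) the permitted window runs from 2018-09-10 + 14 = 2018-09-24 to 2018-09-10 + 28 = 2018-10-08; done 2018-10-05 — within the window.
(5) the permitted window runs from 2018-10-05 + 18 = 2018-10-23 to 2018-10-05 + 48 = 2018-11-22; 2018-10-27 falls inside that range.
(6) permitted from 2018-11-16 + 34 days = 2018-12-20 onward; done 2018-12-21 — permitted.
(7) due by 2019-01-07 + 10 days = 2019-01-17; completed 2019-01-16, before the deadline.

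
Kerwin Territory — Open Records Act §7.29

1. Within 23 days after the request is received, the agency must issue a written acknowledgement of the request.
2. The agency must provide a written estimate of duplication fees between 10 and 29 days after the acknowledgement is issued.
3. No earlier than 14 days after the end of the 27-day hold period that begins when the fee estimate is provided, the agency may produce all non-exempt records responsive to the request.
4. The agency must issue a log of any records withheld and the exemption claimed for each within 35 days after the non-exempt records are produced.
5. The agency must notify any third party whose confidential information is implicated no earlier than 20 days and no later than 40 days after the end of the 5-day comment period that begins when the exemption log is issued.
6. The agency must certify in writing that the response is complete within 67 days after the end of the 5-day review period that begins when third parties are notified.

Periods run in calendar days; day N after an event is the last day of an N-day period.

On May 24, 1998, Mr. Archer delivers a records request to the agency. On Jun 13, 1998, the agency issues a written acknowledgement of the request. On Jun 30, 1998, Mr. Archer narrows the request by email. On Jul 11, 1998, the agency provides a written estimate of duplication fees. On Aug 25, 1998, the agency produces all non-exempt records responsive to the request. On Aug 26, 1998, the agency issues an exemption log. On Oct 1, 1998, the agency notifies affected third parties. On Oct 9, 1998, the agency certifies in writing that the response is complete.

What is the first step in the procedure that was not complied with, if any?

None — every step was satisfied

Step 1 — counting 23 days from May 24, 1998 (when the request is received) gives a deadline of Jun 16, 1998; done Jun 13, 1998 — timely.
Step 2 — 10 and 29 days from Jun 13, 1998 (when the acknowledgement is issued) are Jun 23, 1998 and Jul 12, 1998 respectively; Jul 11, 1998 falls inside that range.
Step 3 — must wait 14 days from Aug 7, 1998 (end of the 27-day hold period, which began when the fee estimate is provided on Jul 11, 1998), so not before Aug 21, 1998; Aug 25, 1998 is on or after that date.
Step 4 — counting 35 days from Aug 25, 1998 (when the non-exempt records are produced) gives a deadline of Sep 29, 1998; Aug 26, 1998 is within that limit.
Step 5 — 20 and 40 days from Aug 31, 1998 (end of the 5-day comment period, which began when the exemption log is issued on Aug 26, 1998) are Sep 20, 1998 and Oct 10, 1998 respectively; Oct 1, 1998 falls inside that range.
Step 6 — counting 67 days from Oct 6, 1998 (end of the 5-day review period, which began when third parties are notified on Oct 1, 1998) gives a deadline of Dec 12, 1998; done Oct 9, 1998 — timely.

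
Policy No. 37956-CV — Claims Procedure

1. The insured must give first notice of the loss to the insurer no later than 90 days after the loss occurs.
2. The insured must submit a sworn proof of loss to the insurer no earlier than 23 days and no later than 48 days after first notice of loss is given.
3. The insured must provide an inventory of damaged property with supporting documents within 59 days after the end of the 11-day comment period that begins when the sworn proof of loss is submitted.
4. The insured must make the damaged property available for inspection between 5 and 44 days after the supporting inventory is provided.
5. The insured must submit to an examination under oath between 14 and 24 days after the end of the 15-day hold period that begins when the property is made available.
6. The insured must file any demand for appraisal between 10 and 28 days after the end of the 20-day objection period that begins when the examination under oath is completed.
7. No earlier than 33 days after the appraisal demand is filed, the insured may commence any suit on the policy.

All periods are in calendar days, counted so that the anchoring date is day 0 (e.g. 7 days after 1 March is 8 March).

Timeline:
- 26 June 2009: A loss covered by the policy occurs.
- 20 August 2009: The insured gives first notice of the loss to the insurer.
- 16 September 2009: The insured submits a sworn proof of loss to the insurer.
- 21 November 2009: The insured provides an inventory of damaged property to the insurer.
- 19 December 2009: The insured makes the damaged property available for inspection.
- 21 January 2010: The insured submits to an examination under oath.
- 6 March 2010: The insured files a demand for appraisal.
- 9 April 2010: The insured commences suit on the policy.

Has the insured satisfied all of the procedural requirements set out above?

(1) due by 26 June 2009 + 90 days = 24 September 2009; completed 20 August 2009, before the deadline.
(2) the permitted window runs from 20 August 2009 + 23 = 12 September 2009 to 20 August 2009 + 48 = 7 October 2009; done 16 September 2009, which is between those dates.
(3) due by 27 September 2009 + 59 days = 25 November 2009; 21 November 2009 is within that limit.
(4) the permitted window runs from 21 November 2009 + 5 = 26 November 2009 to 21 November 2009 + 44 = 4 January 2010; 19 December 2009 falls inside that range.
(5) the permitted window runs from 3 January 2010 + 14 = 17 January 2010 to 3 January 2010 + 24 = 27 January 2010; done 21 January 2010 — within the window.
(6) the permitted window runs from 10 February 2010 + 10 = 20 February 2010 to 10 February 2010 + 28 = 10 March 2010; done 6 March 2010 — within the window.
(7) permitted from 6 March 2010 + 33 days = 8 April 2010 onward; done 9 April 2010 — permitted.

Yes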